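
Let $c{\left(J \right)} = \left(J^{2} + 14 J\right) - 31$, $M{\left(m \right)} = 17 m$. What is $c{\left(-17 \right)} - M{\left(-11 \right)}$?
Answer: $207$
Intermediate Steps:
$c{\left(J \right)} = -31 + J^{2} + 14 J$
$c{\left(-17 \right)} - M{\left(-11 \right)} = \left(-31 + \left(-17\right)^{2} + 14 \left(-17\right)\right) - 17 \left(-11\right) = \left(-31 + 289 - 238\right) - -187 = 20 + 187 = 207$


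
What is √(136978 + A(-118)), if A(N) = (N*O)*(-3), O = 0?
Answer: √136978 ≈ 370.11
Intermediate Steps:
A(N) = 0 (A(N) = (N*0)*(-3) = 0*(-3) = 0)
√(136978 + A(-118)) = √(136978 + 0) = √136978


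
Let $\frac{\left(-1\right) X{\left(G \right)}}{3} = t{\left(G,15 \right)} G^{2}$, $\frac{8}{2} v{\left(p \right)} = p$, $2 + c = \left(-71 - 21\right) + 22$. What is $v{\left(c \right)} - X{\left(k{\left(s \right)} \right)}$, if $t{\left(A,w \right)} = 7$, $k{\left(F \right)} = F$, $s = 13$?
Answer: $3531$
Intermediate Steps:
$c = -72$ ($c = -2 + \left(\left(-71 - 21\right) + 22\right) = -2 + \left(-92 + 22\right) = -2 - 70 = -72$)
$v{\left(p \right)} = \frac{p}{4}$
$X{\left(G \right)} = - 21 G^{2}$ ($X{\left(G \right)} = - 3 \cdot 7 G^{2} = - 21 G^{2}$)
$v{\left(c \right)} - X{\left(k{\left(s \right)} \right)} = \frac{1}{4} \left(-72\right) - - 21 \cdot 13^{2} = -18 - \left(-21\right) 169 = -18 - -3549 = -18 + 3549 = 3531$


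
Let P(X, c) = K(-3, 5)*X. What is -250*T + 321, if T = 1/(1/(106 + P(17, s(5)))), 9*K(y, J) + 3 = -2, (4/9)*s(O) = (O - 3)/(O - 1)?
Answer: -214361/9 ≈ -23818.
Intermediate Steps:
s(O) = 9*(-3 + O)/(4*(-1 + O)) (s(O) = 9*((O - 3)/(O - 1))/4 = 9*((-3 + O)/(-1 + O))/4 = 9*(-3 + O)/(4*(-1 + O)))
K(y, J) = -5/9 (K(y, J) = -⅓ + (⅑)*(-2) = -⅓ - 2/9 = -5/9)
P(X, c) = -5*X/9
T = 869/9 (T = 1/(1/(106 - 5/9*17)) = 1/(1/(106 - 85/9)) = 1/(1/(869/9)) = 1/(9/869) = 869/9 ≈ 96.556)
-250*T + 321 = -250*869/9 + 321 = -217250/9 + 321 = -214361/9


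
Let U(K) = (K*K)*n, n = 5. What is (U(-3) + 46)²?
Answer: 8281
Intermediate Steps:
U(K) = 5*K² (U(K) = (K*K)*5 = K²*5 = 5*K²)
(U(-3) + 46)² = (5*(-3)² + 46)² = (5*9 + 46)² = (45 + 46)² = 91² = 8281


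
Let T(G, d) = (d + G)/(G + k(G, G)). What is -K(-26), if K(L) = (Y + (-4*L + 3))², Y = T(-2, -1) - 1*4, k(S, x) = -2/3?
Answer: -693889/64 ≈ -10842.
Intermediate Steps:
k(S, x) = -⅔ (k(S, x) = -2*⅓ = -⅔)
T(G, d) = (G + d)/(-⅔ + G) (T(G, d) = (d + G)/(G - ⅔) = (G + d)/(-⅔ + G))
Y = -23/8 (Y = 3*(-2 - 1)/(-2 + 3*(-2)) - 1*4 = 3*(-3)/(-2 - 6) - 4 = 3*(-3)/(-8) - 4 = 3*(-⅛)*(-3) - 4 = 9/8 - 4 = -23/8 ≈ -2.8750)
K(L) = (⅛ - 4*L)² (K(L) = (-23/8 + (-4*L + 3))² = (-23/8 + (3 - 4*L))² = (⅛ - 4*L)²)
-K(-26) = -(-1 + 32*(-26))²/64 = -(-1 - 832)²/64 = -(-833)²/64 = -693889/64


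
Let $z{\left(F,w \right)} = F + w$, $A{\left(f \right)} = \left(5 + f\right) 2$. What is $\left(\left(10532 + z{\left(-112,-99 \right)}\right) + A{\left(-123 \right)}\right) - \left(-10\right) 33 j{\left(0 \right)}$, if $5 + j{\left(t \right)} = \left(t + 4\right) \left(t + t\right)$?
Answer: $8435$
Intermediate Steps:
$A{\left(f \right)} = 10 + 2 f$
$j{\left(t \right)} = -5 + 2 t \left(4 + t\right)$ ($j{\left(t \right)} = -5 + \left(t + 4\right) \left(t + t\right) = -5 + \left(4 + t\right) 2 t = -5 + 2 t \left(4 + t\right)$)
$\left(\left(10532 + z{\left(-112,-99 \right)}\right) + A{\left(-123 \right)}\right) - \left(-10\right) 33 j{\left(0 \right)} = \left(\left(10532 - 211\right) + \left(10 + 2 \left(-123\right)\right)\right) - \left(-10\right) 33 \left(-5 + 2 \cdot 0^{2} + 8 \cdot 0\right) = \left(\left(10532 - 211\right) + \left(10 - 246\right)\right) - - 330 \left(-5 + 2 \cdot 0 + 0\right) = \left(10321 - 236\right) - - 330 \left(-5 + 0 + 0\right) = 10085 - \left(-330\right) \left(-5\right) = 10085 - 1650 = 8435$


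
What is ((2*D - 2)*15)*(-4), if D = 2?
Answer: -120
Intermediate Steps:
((2*D - 2)*15)*(-4) = ((2*2 - 2)*15)*(-4) = ((4 - 2)*15)*(-4) = (2*15)*(-4) = 30*(-4) = -120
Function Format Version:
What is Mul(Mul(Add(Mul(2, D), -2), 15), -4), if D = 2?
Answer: -120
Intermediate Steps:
Mul(Mul(Add(Mul(2, D), -2), 15), -4) = Mul(Mul(Add(Mul(2, 2), -2), 15), -4) = Mul(Mul(Add(4, -2), 15), -4) = Mul(Mul(2, 15), -4) = Mul(30, -4) = -120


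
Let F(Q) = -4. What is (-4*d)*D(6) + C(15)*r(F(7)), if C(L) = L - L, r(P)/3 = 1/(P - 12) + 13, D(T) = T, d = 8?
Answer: -192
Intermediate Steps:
r(P) = 39 + 3/(-12 + P) (r(P) = 3*(1/(P - 12) + 13) = 3*(1/(-12 + P) + 13) = 3*(13 + 1/(-12 + P)) = 39 + 3/(-12 + P))
C(L) = 0
(-4*d)*D(6) + C(15)*r(F(7)) = -4*8*6 + 0*(3*(-155 + 13*(-4))/(-12 - 4)) = -32*6 + 0*(3*(-155 - 52)/(-16)) = -192 + 0*(3*(-1/16)*(-207)) = -192 + 0*(621/16) = -192 + 0 = -192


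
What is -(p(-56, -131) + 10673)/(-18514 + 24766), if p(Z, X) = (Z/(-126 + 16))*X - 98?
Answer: -577957/343860 ≈ -1.6808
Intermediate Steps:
p(Z, X) = -98 - X*Z/110 (p(Z, X) = (Z/(-110))*X - 98 = (-Z/110)*X - 98 = -X*Z/110 - 98 = -98 - X*Z/110)
-(p(-56, -131) + 10673)/(-18514 + 24766) = -((-98 - 1/110*(-131)*(-56)) + 10673)/(-18514 + 24766) = -((-98 - 3668/55) + 10673)/6252 = -(-9058/55 + 10673)/6252 = -577957/(55*6252) = -1*577957/343860 = -577957/343860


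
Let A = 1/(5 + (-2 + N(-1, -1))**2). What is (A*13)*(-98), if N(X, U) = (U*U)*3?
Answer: -637/3 ≈ -212.33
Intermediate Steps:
N(X, U) = 3*U**2 (N(X, U) = U**2*3 = 3*U**2)
A = 1/6 (A = 1/(5 + (-2 + 3*(-1)**2)**2) = 1/(5 + (-2 + 3*1)**2) = 1/(5 + (-2 + 3)**2) = 1/(5 + 1**2) = 1/(5 + 1) = 1/6 ≈ 0.16667)
(A*13)*(-98) = ((1/6)*13)*(-98) = (13/6)*(-98) = -637/3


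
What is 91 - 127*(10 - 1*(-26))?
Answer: -4481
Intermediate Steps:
91 - 127*(10 - 1*(-26)) = 91 - 127*(10 + 26) = 91 - 127*36 = 91 - 4572 = -4481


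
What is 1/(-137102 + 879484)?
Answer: 1/742382 ≈ 1.3470e-6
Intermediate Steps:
1/(-137102 + 879484) = 1/742382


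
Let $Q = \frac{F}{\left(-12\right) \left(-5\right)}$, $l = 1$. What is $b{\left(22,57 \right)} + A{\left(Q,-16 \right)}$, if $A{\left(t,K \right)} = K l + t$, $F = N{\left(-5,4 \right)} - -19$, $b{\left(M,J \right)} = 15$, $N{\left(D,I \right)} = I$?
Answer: $- \frac{37}{60} \approx -0.61667$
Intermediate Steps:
$F = 23$ ($F = 4 - -19 = 4 + 19 = 23$)
$Q = \frac{23}{60}$ ($Q = \frac{23}{\left(-12\right) \left(-5\right)} = \frac{23}{60} \approx 0.38333$)
$A{\left(t,K \right)} = K + t$ ($A{\left(t,K \right)} = K 1 + t = K + t$)
$b{\left(22,57 \right)} + A{\left(Q,-16 \right)} = 15 + \left(-16 + \frac{23}{60}\right) = 15 - \frac{937}{60} = - \frac{37}{60}$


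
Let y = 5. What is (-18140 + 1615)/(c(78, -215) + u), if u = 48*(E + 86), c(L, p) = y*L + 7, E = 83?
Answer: -16525/8509 ≈ -1.9421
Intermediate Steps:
c(L, p) = 7 + 5*L (c(L, p) = 5*L + 7 = 7 + 5*L)
u = 8112 (u = 48*(83 + 86) = 48*169 = 8112)
(-18140 + 1615)/(c(78, -215) + u) = (-18140 + 1615)/((7 + 5*78) + 8112) = -16525/((7 + 390) + 8112) = -16525/(397 + 8112) = -16525/8509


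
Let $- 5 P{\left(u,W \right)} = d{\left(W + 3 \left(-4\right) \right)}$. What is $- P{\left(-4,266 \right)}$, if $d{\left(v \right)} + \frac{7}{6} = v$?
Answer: $\frac{1517}{30} \approx 50.567$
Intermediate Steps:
$d{\left(v \right)} = - \frac{7}{6} + v$
$P{\left(u,W \right)} = \frac{79}{30} - \frac{W}{5}$ ($P{\left(u,W \right)} = - \frac{- \frac{7}{6} + \left(W + 3 \left(-4\right)\right)}{5} = - \frac{- \frac{7}{6} + \left(W - 12\right)}{5} = - \frac{- \frac{7}{6} + \left(-12 + W\right)}{5} = - \frac{- \frac{79}{6} + W}{5} = \frac{79}{30} - \frac{W}{5}$)
$- P{\left(-4,266 \right)} = - (\frac{79}{30} - \frac{266}{5}) = \left(-1\right) \left(- \frac{1517}{30}\right) = \frac{1517}{30}$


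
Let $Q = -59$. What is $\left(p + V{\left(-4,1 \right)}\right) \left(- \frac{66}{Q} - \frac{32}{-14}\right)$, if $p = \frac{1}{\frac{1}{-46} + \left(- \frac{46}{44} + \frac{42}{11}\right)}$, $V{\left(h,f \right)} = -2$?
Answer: $- \frac{800717}{143724} \approx -5.5712$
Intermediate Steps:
$p = \frac{253}{696}$ ($p = \frac{1}{- \frac{1}{46} + \left(\left(-46\right) \frac{1}{44} + 42 \cdot \frac{1}{11}\right)} = \frac{1}{- \frac{1}{46} + \left(- \frac{23}{22} + \frac{42}{11}\right)} = \frac{1}{- \frac{1}{46} + \frac{61}{22}} = \frac{1}{\frac{696}{253}} = \frac{253}{696} \approx 0.36351$)
$\left(p + V{\left(-4,1 \right)}\right) \left(- \frac{66}{Q} - \frac{32}{-14}\right) = \left(\frac{253}{696} - 2\right) \left(- \frac{66}{-59} - \frac{32}{-14}\right) = - \frac{1139 \left(\left(-66\right) \left(- \frac{1}{59}\right) - - \frac{16}{7}\right)}{696} = - \frac{1139 \left(\frac{66}{59} + \frac{16}{7}\right)}{696} = \left(- \frac{1139}{696}\right) \frac{1406}{413} = - \frac{800717}{143724}$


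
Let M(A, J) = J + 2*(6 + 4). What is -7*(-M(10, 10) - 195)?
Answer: 1575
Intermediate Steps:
M(A, J) = 20 + J (M(A, J) = J + 2*10 = J + 20 = 20 + J)
-7*(-M(10, 10) - 195) = -7*(-(20 + 10) - 195) = -7*(-1*30 - 195) = -7*(-30 - 195) = -7*(-225) = 1575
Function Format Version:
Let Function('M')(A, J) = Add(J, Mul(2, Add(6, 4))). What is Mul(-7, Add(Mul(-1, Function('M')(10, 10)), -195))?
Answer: 1575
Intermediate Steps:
Function('M')(A, J) = Add(20, J) (Function('M')(A, J) = Add(J, Mul(2, 10)) = Add(J, 20) = Add(20, J))
Mul(-7, Add(Mul(-1, Function('M')(10, 10)), -195)) = Mul(-7, Add(Mul(-1, Add(20, 10)), -195)) = Mul(-7, Add(Mul(-1, 30), -195)) = Mul(-7, Add(-30, -195)) = Mul(-7, -225) = 1575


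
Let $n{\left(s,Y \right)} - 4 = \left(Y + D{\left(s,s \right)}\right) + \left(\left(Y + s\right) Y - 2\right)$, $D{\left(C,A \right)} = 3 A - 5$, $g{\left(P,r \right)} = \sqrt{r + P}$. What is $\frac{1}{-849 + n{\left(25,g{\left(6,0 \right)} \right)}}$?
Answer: $- \frac{257}{196795} - \frac{26 \sqrt{6}}{590385} \approx -0.0014138$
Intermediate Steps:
$g{\left(P,r \right)} = \sqrt{P + r}$
$D{\left(C,A \right)} = -5 + 3 A$
$n{\left(s,Y \right)} = -3 + Y + 3 s + Y \left(Y + s\right)$ ($n{\left(s,Y \right)} = 4 + \left(\left(Y + \left(-5 + 3 s\right)\right) + \left(\left(Y + s\right) Y - 2\right)\right) = 4 + \left(\left(-5 + Y + 3 s\right) + \left(Y \left(Y + s\right) - 2\right)\right) = 4 + \left(\left(-5 + Y + 3 s\right) + \left(-2 + Y \left(Y + s\right)\right)\right) = 4 + \left(-7 + Y + 3 s + Y \left(Y + s\right)\right) = -3 + Y + 3 s + Y \left(Y + s\right)$)
$\frac{1}{-849 + n{\left(25,g{\left(6,0 \right)} \right)}} = \frac{1}{-849 + \left(-3 + \sqrt{6 + 0} + \left(\sqrt{6 + 0}\right)^{2} + 3 \cdot 25 + \sqrt{6 + 0} \cdot 25\right)} = \frac{1}{-849 + \left(-3 + \sqrt{6} + \left(\sqrt{6}\right)^{2} + 75 + \sqrt{6} \cdot 25\right)} = \frac{1}{-849 + \left(-3 + \sqrt{6} + 6 + 75 + 25 \sqrt{6}\right)} = \frac{1}{-849 + \left(78 + 26 \sqrt{6}\right)} = \frac{1}{-771 + 26 \sqrt{6}}$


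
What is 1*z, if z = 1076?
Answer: 1076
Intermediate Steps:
1*z = 1*1076 = 1076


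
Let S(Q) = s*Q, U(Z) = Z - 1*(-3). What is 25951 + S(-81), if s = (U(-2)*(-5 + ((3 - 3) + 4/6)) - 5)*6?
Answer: 30487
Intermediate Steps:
U(Z) = 3 + Z (U(Z) = Z + 3 = 3 + Z)
s = -56 (s = ((3 - 2)*(-5 + ((3 - 3) + 4/6)) - 5)*6 = (1*(-5 + (0 + 4*(⅙))) - 5)*6 = (1*(-5 + (0 + ⅔)) - 5)*6 = (1*(-5 + ⅔) - 5)*6 = (1*(-13/3) - 5)*6 = (-13/3 - 5)*6 = -28/3*6 = -56)
S(Q) = -56*Q
25951 + S(-81) = 25951 - 56*(-81) = 25951 + 4536 = 30487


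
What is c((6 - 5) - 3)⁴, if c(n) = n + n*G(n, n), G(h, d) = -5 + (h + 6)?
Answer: 0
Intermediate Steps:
G(h, d) = 1 + h (G(h, d) = -5 + (6 + h) = 1 + h)
c(n) = n + n*(1 + n)
c((6 - 5) - 3)⁴ = (((6 - 5) - 3)*(2 + ((6 - 5) - 3)))⁴ = ((1 - 3)*(2 + (1 - 3)))⁴ = (-2*(2 - 2))⁴ = (-2*0)⁴ = 0⁴ = 0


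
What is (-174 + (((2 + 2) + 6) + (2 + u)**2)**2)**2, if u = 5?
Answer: 10936249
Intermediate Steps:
(-174 + (((2 + 2) + 6) + (2 + u)**2)**2)**2 = (-174 + (((2 + 2) + 6) + (2 + 5)**2)**2)**2 = (-174 + ((4 + 6) + 7**2)**2)**2 = (-174 + (10 + 49)**2)**2 = (-174 + 59**2)**2 = (-174 + 3481)**2 = 3307**2 = 10936249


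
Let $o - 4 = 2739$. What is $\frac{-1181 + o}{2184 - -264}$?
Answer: $\frac{781}{1224} \approx 0.63807$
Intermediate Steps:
$o = 2743$ ($o = 4 + 2739 = 2743$)
$\frac{-1181 + o}{2184 - -264} = \frac{-1181 + 2743}{2184 - -264} = \frac{1562}{2184 + 264} = \frac{1562}{2448} = 1562 \cdot \frac{1}{2448} = \frac{781}{1224}$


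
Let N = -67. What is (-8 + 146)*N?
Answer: -9246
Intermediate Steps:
(-8 + 146)*N = (-8 + 146)*(-67) = 138*(-67) = -9246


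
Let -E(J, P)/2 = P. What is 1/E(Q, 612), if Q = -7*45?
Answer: -1/1224 ≈ -0.00081699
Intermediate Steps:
Q = -315
E(J, P) = -2*P
1/E(Q, 612) = 1/(-2*612) = 1/(-1224) = -1/1224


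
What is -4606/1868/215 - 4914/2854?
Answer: -496676551/286555870 ≈ -1.7333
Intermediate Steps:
-4606/1868/215 - 4914/2854 = -4606*1/1868*(1/215) - 4914*1/2854 = -2303/934*1/215 - 2457/1427 = -2303/200810 - 2457/1427 = -496676551/286555870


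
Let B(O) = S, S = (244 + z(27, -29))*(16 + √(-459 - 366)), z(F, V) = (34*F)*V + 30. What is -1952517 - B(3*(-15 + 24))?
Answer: -1530949 + 131740*I*√33 ≈ -1.5309e+6 + 7.5679e+5*I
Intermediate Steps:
z(F, V) = 30 + 34*F*V (z(F, V) = 34*F*V + 30 = 30 + 34*F*V)
S = -421568 - 131740*I*√33 (S = (244 + (30 + 34*27*(-29)))*(16 + √(-459 - 366)) = (244 + (30 - 26622))*(16 + √(-825)) = (244 - 26592)*(16 + 5*I*√33) = -26348*(16 + 5*I*√33) = -421568 - 131740*I*√33 ≈ -4.2157e+5 - 7.5679e+5*I)
B(O) = -421568 - 131740*I*√33
-1952517 - B(3*(-15 + 24)) = -1952517 - (-421568 - 131740*I*√33) = -1952517 + (421568 + 131740*I*√33) = -1530949 + 131740*I*√33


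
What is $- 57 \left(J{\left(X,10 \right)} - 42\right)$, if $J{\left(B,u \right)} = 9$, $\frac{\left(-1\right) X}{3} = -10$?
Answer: $1881$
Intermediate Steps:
$X = 30$ ($X = \left(-3\right) \left(-10\right) = 30$)
$- 57 \left(J{\left(X,10 \right)} - 42\right) = - 57 \left(9 - 42\right) = \left(-57\right) \left(-33\right) = 1881$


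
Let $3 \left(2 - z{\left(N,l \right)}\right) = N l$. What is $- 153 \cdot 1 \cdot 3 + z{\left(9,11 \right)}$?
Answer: $-490$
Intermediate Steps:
$z{\left(N,l \right)} = 2 - \frac{N l}{3}$
$- 153 \cdot 1 \cdot 3 + z{\left(9,11 \right)} = - 153 \cdot 1 \cdot 3 + \left(2 - 3 \cdot 11\right) = \left(-153\right) 3 + \left(2 - 33\right) = -459 - 31 = -490$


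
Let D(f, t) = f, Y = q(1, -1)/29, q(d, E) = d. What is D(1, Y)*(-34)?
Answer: -34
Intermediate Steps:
Y = 1/29 ≈ 0.034483
D(1, Y)*(-34) = 1*(-34) = -34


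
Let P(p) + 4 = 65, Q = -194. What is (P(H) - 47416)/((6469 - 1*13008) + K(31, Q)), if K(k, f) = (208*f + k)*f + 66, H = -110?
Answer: -2255/372181 ≈ -0.0060589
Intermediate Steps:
P(p) = 61 (P(p) = -4 + 65 = 61)
K(k, f) = 66 + f*(k + 208*f) (K(k, f) = (k + 208*f)*f + 66 = f*(k + 208*f) + 66 = 66 + f*(k + 208*f))
(P(H) - 47416)/((6469 - 1*13008) + K(31, Q)) = (61 - 47416)/((6469 - 1*13008) + (66 + 208*(-194)² - 194*31)) = -47355/((6469 - 13008) + (66 + 208*37636 - 6014)) = -47355/(-6539 + (66 + 7828288 - 6014)) = -47355/(-6539 + 7822340) = -47355/7815801 = -47355*1/7815801 = -2255/372181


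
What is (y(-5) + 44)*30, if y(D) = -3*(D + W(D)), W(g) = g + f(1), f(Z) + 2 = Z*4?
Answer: 2040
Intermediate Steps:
f(Z) = -2 + 4*Z (f(Z) = -2 + Z*4 = -2 + 4*Z)
W(g) = 2 + g (W(g) = g + (-2 + 4*1) = g + (-2 + 4) = g + 2 = 2 + g)
y(D) = -6 - 6*D (y(D) = -3*(D + (2 + D)) = -3*(2 + 2*D) = -6 - 6*D)
(y(-5) + 44)*30 = ((-6 - 6*(-5)) + 44)*30 = ((-6 + 30) + 44)*30 = (24 + 44)*30 = 68*30 = 2040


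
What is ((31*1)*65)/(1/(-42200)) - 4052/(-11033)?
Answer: -938169084948/11033 ≈ -8.5033e+7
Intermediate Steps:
((31*1)*65)/(1/(-42200)) - 4052/(-11033) = (31*65)/(-1/42200) - 4052*(-1/11033) = 2015*(-42200) + 4052/11033 = -85033000 + 4052/11033 = -938169084948/11033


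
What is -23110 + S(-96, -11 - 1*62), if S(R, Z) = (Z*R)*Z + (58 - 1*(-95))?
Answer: -534541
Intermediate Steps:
S(R, Z) = 153 + R*Z² (S(R, Z) = (R*Z)*Z + (58 + 95) = R*Z² + 153 = 153 + R*Z²)
-23110 + S(-96, -11 - 1*62) = -23110 + (153 - 96*(-11 - 1*62)²) = -23110 + (153 - 96*(-11 - 62)²) = -23110 + (153 - 96*(-73)²) = -23110 + (153 - 96*5329) = -23110 + (153 - 511584) = -23110 - 511431 = -534541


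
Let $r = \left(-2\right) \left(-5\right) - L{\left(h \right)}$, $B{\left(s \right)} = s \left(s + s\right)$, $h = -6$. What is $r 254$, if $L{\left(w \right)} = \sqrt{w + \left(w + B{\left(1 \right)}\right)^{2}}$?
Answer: $2540 - 254 \sqrt{10} \approx 1736.8$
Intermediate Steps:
$B{\left(s \right)} = 2 s^{2}$ ($B{\left(s \right)} = s 2 s = 2 s^{2}$)
$L{\left(w \right)} = \sqrt{w + \left(2 + w\right)^{2}}$ ($L{\left(w \right)} = \sqrt{w + \left(w + 2 \cdot 1^{2}\right)^{2}} = \sqrt{w + \left(w + 2 \cdot 1\right)^{2}} = \sqrt{w + \left(w + 2\right)^{2}} = \sqrt{w + \left(2 + w\right)^{2}}$)
$r = 10 - \sqrt{10}$ ($r = \left(-2\right) \left(-5\right) - \sqrt{-6 + \left(2 - 6\right)^{2}} = 10 - \sqrt{-6 + \left(-4\right)^{2}} = 10 - \sqrt{-6 + 16} = 10 - \sqrt{10} \approx 6.8377$)
$r 254 = \left(10 - \sqrt{10}\right) 254 = 2540 - 254 \sqrt{10}$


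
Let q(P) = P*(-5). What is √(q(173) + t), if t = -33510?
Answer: 25*I*√55 ≈ 185.41*I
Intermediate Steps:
q(P) = -5*P
√(q(173) + t) = √(-5*173 - 33510) = √(-865 - 33510) = √(-34375) = 25*I*√55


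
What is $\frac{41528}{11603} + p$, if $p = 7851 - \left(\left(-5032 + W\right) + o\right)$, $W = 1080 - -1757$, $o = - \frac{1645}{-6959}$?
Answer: $\frac{811436959159}{80745277} \approx 10049.0$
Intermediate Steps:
$o = \frac{1645}{6959}$ ($o = \left(-1645\right) \left(- \frac{1}{6959}\right) = \frac{1645}{6959} \approx 0.23638$)
$W = 2837$ ($W = 1080 + 1757 = 2837$)
$p = \frac{69908469}{6959}$ ($p = 7851 - \left(\left(-5032 + 2837\right) + \frac{1645}{6959}\right) = 7851 - \left(-2195 + \frac{1645}{6959}\right) = 7851 - - \frac{15273360}{6959} = 7851 + \frac{15273360}{6959} = \frac{69908469}{6959} \approx 10046.0$)
$\frac{41528}{11603} + p = \frac{41528}{11603} + \frac{69908469}{6959} = \frac{811436959159}{80745277}$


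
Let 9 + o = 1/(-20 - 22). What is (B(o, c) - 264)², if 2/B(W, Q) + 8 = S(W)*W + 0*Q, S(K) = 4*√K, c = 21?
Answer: 18*(246771448*√15918 + 209641794587*I)/(63672*√15918 + 54143587*I) ≈ 69697.0 - 9.6864*I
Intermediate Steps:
o = -379/42 (o = -9 + 1/(-20 - 22) = -9 + 1/(-42) = -9 - 1/42 = -379/42 ≈ -9.0238)
B(W, Q) = 2/(-8 + 4*W^(3/2)) (B(W, Q) = 2/(-8 + ((4*√W)*W + 0*Q)) = 2/(-8 + (4*W^(3/2) + 0)) = 2/(-8 + 4*W^(3/2)))
(B(o, c) - 264)² = (1/(2*(-2 + (-379/42)^(3/2))) - 264)² = (1/(2*(-2 - 379*I*√15918/1764)) - 264)² = (-264 + 1/(2*(-2 - 379*I*√15918/1764)))²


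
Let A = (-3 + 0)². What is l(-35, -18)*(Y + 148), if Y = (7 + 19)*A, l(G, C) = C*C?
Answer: 123768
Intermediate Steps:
A = 9 (A = (-3)² = 9)
l(G, C) = C²
Y = 234 (Y = (7 + 19)*9 = 26*9 = 234)
l(-35, -18)*(Y + 148) = (-18)²*(234 + 148) = 324*382 = 123768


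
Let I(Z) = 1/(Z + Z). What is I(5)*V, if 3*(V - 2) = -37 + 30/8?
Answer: -109/120 ≈ -0.90833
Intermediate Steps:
V = -109/12 (V = 2 + (-37 + 30/8)/3 = 2 + (-37 + 30*(⅛))/3 = 2 + (-37 + 15/4)/3 = 2 + (⅓)*(-133/4) = 2 - 133/12 = -109/12 ≈ -9.0833)
I(Z) = 1/(2*Z)
I(5)*V = ((½)/5)*(-109/12) = ((½)*(⅕))*(-109/12) = (⅒)*(-109/12) = -109/120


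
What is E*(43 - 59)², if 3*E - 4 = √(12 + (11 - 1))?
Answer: 1024/3 + 256*√22/3 ≈ 741.58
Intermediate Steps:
E = 4/3 + √22/3 (E = 4/3 + √(12 + (11 - 1))/3 = 4/3 + √(12 + 10)/3 = 4/3 + √22/3 ≈ 2.8968)
E*(43 - 59)² = (4/3 + √22/3)*(43 - 59)² = (4/3 + √22/3)*(-16)² = (4/3 + √22/3)*256 = 1024/3 + 256*√22/3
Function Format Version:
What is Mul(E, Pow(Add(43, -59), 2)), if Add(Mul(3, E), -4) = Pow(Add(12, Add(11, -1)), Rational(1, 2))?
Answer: Add(Rational(1024, 3), Mul(Rational(256, 3), Pow(22, Rational(1, 2)))) ≈ 741.58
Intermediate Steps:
E = Add(Rational(4, 3), Mul(Rational(1, 3), Pow(22, Rational(1, 2)))) (E = Add(Rational(4, 3), Mul(Rational(1, 3), Pow(Add(12, Add(11, -1)), Rational(1, 2)))) = Add(Rational(4, 3), Mul(Rational(1, 3), Pow(Add(12, 10), Rational(1, 2)))) = Add(Rational(4, 3), Mul(Rational(1, 3), Pow(22, Rational(1, 2)))) ≈ 2.8968)
Mul(E, Pow(Add(43, -59), 2)) = Mul(Add(Rational(4, 3), Mul(Rational(1, 3), Pow(22, Rational(1, 2)))), Pow(Add(43, -59), 2)) = Mul(Add(Rational(4, 3), Mul(Rational(1, 3), Pow(22, Rational(1, 2)))), Pow(-16, 2)) = Mul(Add(Rational(4, 3), Mul(Rational(1, 3), Pow(22, Rational(1, 2)))), 256) = Add(Rational(1024, 3), Mul(Rational(256, 3), Pow(22, Rational(1, 2))))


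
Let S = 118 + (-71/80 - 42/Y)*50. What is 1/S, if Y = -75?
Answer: 8/813 ≈ 0.0098401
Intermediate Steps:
S = 813/8 (S = 118 + (-71/80 - 42/(-75))*50 = 118 + (-71*1/80 - 42*(-1/75))*50 = 118 + (-71/80 + 14/25)*50 = 118 - 131/400*50 = 118 - 131/8 = 813/8 ≈ 101.63)
1/S = 1/(813/8) = 8/813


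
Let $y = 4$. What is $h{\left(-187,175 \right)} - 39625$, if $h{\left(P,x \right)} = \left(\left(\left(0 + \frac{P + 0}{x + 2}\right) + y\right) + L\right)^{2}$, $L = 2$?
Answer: $- \frac{1240646000}{31329} \approx -39601.0$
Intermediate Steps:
$h{\left(P,x \right)} = \left(6 + \frac{P}{2 + x}\right)^{2}$ ($h{\left(P,x \right)} = \left(\left(\left(0 + \frac{P + 0}{x + 2}\right) + 4\right) + 2\right)^{2} = \left(\left(\left(0 + \frac{P}{2 + x}\right) + 4\right) + 2\right)^{2} = \left(\left(\frac{P}{2 + x} + 4\right) + 2\right)^{2} = \left(\left(4 + \frac{P}{2 + x}\right) + 2\right)^{2} = \left(6 + \frac{P}{2 + x}\right)^{2}$)
$h{\left(-187,175 \right)} - 39625 = \frac{\left(12 - 187 + 6 \cdot 175\right)^{2}}{\left(2 + 175\right)^{2}} - 39625 = \frac{\left(12 - 187 + 1050\right)^{2}}{31329} - 39625 = \frac{875^{2}}{31329} - 39625 = \frac{1}{31329} \cdot 765625 - 39625 = \frac{765625}{31329} - 39625 = - \frac{1240646000}{31329}$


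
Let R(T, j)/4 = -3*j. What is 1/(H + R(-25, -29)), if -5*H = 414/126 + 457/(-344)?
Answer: 12040/4185207 ≈ 0.0028768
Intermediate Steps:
H = -4713/12040 (H = -(414/126 + 457/(-344))/5 = -(414*(1/126) + 457*(-1/344))/5 = -(23/7 - 457/344)/5 = -1/5*4713/2408 = -4713/12040 ≈ -0.39145)
R(T, j) = -12*j (R(T, j) = 4*(-3*j) = -12*j)
1/(H + R(-25, -29)) = 1/(-4713/12040 - 12*(-29)) = 1/(-4713/12040 + 348) = 1/(4185207/12040) = 12040/4185207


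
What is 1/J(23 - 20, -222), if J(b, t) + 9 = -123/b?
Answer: -1/50 ≈ -0.020000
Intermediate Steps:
J(b, t) = -9 - 123/b
1/J(23 - 20, -222) = 1/(-9 - 123/(23 - 20)) = 1/(-9 - 123/3) = 1/(-9 - 123*1/3) = 1/(-9 - 41) = 1/(-50) = -1/50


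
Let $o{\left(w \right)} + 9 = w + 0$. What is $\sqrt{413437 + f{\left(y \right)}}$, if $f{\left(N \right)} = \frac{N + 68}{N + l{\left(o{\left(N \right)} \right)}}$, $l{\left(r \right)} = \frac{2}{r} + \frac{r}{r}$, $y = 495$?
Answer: $\frac{\sqrt{6006114947595478}}{120529} \approx 642.99$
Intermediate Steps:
$o{\left(w \right)} = -9 + w$ ($o{\left(w \right)} = -9 + \left(w + 0\right) = -9 + w$)
$l{\left(r \right)} = 1 + \frac{2}{r}$ ($l{\left(r \right)} = \frac{2}{r} + 1 = 1 + \frac{2}{r}$)
$f{\left(N \right)} = \frac{68 + N}{N + \frac{-7 + N}{-9 + N}}$ ($f{\left(N \right)} = \frac{N + 68}{N + \frac{2 + \left(-9 + N\right)}{-9 + N}} = \frac{68 + N}{N + \frac{-7 + N}{-9 + N}}$)
$\sqrt{413437 + f{\left(y \right)}} = \sqrt{413437 + \frac{\left(-9 + 495\right) \left(68 + 495\right)}{-7 + 495 + 495 \left(-9 + 495\right)}} = \sqrt{413437 + \frac{1}{-7 + 495 + 495 \cdot 486} \cdot 486 \cdot 563} = \sqrt{413437 + \frac{1}{-7 + 495 + 240570} \cdot 486 \cdot 563} = \sqrt{413437 + \frac{1}{241058} \cdot 486 \cdot 563} = \sqrt{413437 + \frac{136809}{120529}} = \sqrt{\frac{49831284982}{120529}} = \frac{\sqrt{6006114947595478}}{120529}$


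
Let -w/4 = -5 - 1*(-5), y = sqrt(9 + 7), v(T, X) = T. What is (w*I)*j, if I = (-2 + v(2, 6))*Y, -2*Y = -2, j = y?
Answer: 0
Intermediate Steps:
y = 4 (y = sqrt(16) = 4)
j = 4
Y = 1 (Y = -1/2*(-2) = 1)
w = 0 (w = -4*(-5 - 1*(-5)) = -4*(-5 + 5) = -4*0 = 0)
I = 0 (I = (-2 + 2)*1 = 0*1 = 0)
(w*I)*j = (0*0)*4 = 0*4 = 0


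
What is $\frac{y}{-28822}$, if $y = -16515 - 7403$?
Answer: $\frac{11959}{14411} \approx 0.82985$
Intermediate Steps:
$y = -23918$
$\frac{y}{-28822} = - \frac{23918}{-28822} = \left(-23918\right) \left(- \frac{1}{28822}\right) = \frac{11959}{14411}$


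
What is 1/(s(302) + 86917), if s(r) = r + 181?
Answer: 1/87400 ≈ 1.1442e-5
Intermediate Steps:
s(r) = 181 + r
1/(s(302) + 86917) = 1/((181 + 302) + 86917) = 1/(483 + 86917) = 1/87400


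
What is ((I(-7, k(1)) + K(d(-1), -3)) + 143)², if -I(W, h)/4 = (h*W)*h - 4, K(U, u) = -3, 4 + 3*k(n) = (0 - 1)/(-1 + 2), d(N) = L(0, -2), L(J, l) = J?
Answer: 4426816/81 ≈ 54652.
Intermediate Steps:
d(N) = 0
k(n) = -5/3 (k(n) = -4/3 + ((0 - 1)/(-1 + 2))/3 = -4/3 + (-1/1)/3 = -4/3 + (-1*1)/3 = -4/3 + (⅓)*(-1) = -4/3 - ⅓ = -5/3)
I(W, h) = 16 - 4*W*h² (I(W, h) = -4*((h*W)*h - 4) = -4*((W*h)*h - 4) = -4*(W*h² - 4) = -4*(-4 + W*h²) = 16 - 4*W*h²)
((I(-7, k(1)) + K(d(-1), -3)) + 143)² = (((16 - 4*(-7)*(-5/3)²) - 3) + 143)² = (((16 - 4*(-7)*25/9) - 3) + 143)² = (((16 + 700/9) - 3) + 143)² = ((844/9 - 3) + 143)² = (817/9 + 143)² = (2104/9)² = 4426816/81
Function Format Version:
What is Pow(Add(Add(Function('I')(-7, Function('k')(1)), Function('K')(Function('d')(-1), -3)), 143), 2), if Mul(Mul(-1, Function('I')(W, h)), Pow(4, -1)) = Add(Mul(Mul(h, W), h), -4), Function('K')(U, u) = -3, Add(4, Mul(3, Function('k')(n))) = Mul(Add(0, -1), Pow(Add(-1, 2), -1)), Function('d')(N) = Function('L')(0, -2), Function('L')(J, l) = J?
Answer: Rational(4426816, 81) ≈ 54652.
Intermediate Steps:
Function('d')(N) = 0
Function('k')(n) = Rational(-5, 3) (Function('k')(n) = Add(Rational(-4, 3), Mul(Rational(1, 3), Mul(Add(0, -1), Pow(Add(-1, 2), -1)))) = Add(Rational(-4, 3), Mul(Rational(1, 3), Mul(-1, Pow(1, -1)))) = Add(Rational(-4, 3), Mul(Rational(1, 3), Mul(-1, 1))) = Add(Rational(-4, 3), Mul(Rational(1, 3), -1)) = Add(Rational(-4, 3), Rational(-1, 3)) = Rational(-5, 3))
Function('I')(W, h) = Add(16, Mul(-4, W, Pow(h, 2))) (Function('I')(W, h) = Mul(-4, Add(Mul(Mul(h, W), h), -4)) = Mul(-4, Add(Mul(Mul(W, h), h), -4)) = Mul(-4, Add(Mul(W, Pow(h, 2)), -4)) = Mul(-4, Add(-4, Mul(W, Pow(h, 2)))) = Add(16, Mul(-4, W, Pow(h, 2))))
Pow(Add(Add(Function('I')(-7, Function('k')(1)), Function('K')(Function('d')(-1), -3)), 143), 2) = Pow(Add(Add(Add(16, Mul(-4, -7, Pow(Rational(-5, 3), 2))), -3), 143), 2) = Pow(Add(Add(Add(16, Mul(-4, -7, Rational(25, 9))), -3), 143), 2) = Pow(Add(Add(Add(16, Rational(700, 9)), -3), 143), 2) = Pow(Add(Add(Rational(844, 9), -3), 143), 2) = Pow(Add(Rational(817, 9), 143), 2) = Pow(Rational(2104, 9), 2) = Rational(4426816, 81)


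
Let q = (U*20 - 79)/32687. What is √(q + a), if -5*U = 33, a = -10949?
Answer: I*√11698356117538/32687 ≈ 104.64*I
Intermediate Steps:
U = -33/5 (U = -⅕*33 = -33/5 ≈ -6.6000)
q = -211/32687 (q = (-33/5*20 - 79)/32687 = (-132 - 79)*(1/32687) = -211*1/32687 = -211/32687 ≈ -0.0064552)
√(q + a) = √(-211/32687 - 10949) = √(-357890174/32687) = I*√11698356117538/32687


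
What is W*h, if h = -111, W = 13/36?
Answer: -481/12 ≈ -40.083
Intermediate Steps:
W = 13/36 (W = 13*(1/36) = 13/36 ≈ 0.36111)
W*h = (13/36)*(-111) = -481/12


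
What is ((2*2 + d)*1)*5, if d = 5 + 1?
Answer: 50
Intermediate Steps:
d = 6
((2*2 + d)*1)*5 = ((2*2 + 6)*1)*5 = ((4 + 6)*1)*5 = (10*1)*5 = 10*5 = 50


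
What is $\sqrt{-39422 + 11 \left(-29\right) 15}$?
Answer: $i \sqrt{44207} \approx 210.25 i$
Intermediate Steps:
$\sqrt{-39422 + 11 \left(-29\right) 15} = \sqrt{-39422 - 4785} = \sqrt{-44207} = i \sqrt{44207}$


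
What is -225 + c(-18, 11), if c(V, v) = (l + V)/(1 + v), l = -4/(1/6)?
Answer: -457/2 ≈ -228.50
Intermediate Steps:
l = -24 (l = -4/1/6 = -4*6 = -24)
c(V, v) = (-24 + V)/(1 + v)
-225 + c(-18, 11) = -225 + (-24 - 18)/(1 + 11) = -225 - 42/12 = -225 + (1/12)*(-42) = -225 - 7/2 = -457/2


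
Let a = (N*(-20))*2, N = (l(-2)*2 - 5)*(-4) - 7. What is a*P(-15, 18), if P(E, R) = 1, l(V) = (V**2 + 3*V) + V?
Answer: -1800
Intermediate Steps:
l(V) = V**2 + 4*V
N = 45 (N = (-2*(4 - 2)*2 - 5)*(-4) - 7 = (-2*2*2 - 5)*(-4) - 7 = (-4*2 - 5)*(-4) - 7 = (-8 - 5)*(-4) - 7 = -13*(-4) - 7 = 52 - 7 = 45)
a = -1800 (a = (45*(-20))*2 = -900*2 = -1800)
a*P(-15, 18) = -1800*1 = -1800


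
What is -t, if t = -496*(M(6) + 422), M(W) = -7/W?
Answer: 626200/3 ≈ 2.0873e+5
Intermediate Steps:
t = -626200/3 (t = -496*(-7/6 + 422) = -496*2525/6 = -626200/3 ≈ -2.0873e+5)
-t = -1*(-626200/3) = 626200/3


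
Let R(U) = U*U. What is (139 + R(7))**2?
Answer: 35344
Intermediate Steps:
R(U) = U**2
(139 + R(7))**2 = (139 + 7**2)**2 = (139 + 49)**2 = 188**2 = 35344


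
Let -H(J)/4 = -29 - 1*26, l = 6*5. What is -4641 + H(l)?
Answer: -4421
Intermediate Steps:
l = 30
H(J) = 220 (H(J) = -4*(-29 - 1*26) = -4*(-29 - 26) = -4*(-55) = 220)
-4641 + H(l) = -4641 + 220 = -4421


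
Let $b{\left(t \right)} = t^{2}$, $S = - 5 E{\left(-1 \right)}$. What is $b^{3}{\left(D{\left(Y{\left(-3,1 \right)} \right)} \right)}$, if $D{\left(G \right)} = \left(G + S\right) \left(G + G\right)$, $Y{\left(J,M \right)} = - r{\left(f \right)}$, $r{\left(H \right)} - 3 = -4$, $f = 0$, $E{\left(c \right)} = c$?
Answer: $2985984$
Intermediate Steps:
$r{\left(H \right)} = -1$ ($r{\left(H \right)} = 3 - 4 = -1$)
$S = 5$ ($S = \left(-5\right) \left(-1\right) = 5$)
$Y{\left(J,M \right)} = 1$ ($Y{\left(J,M \right)} = \left(-1\right) \left(-1\right) = 1$)
$D{\left(G \right)} = 2 G \left(5 + G\right)$ ($D{\left(G \right)} = \left(G + 5\right) \left(G + G\right) = \left(5 + G\right) 2 G = 2 G \left(5 + G\right)$)
$b^{3}{\left(D{\left(Y{\left(-3,1 \right)} \right)} \right)} = \left(\left(2 \cdot 1 \left(5 + 1\right)\right)^{2}\right)^{3} = \left(\left(2 \cdot 1 \cdot 6\right)^{2}\right)^{3} = \left(12^{2}\right)^{3} = 144^{3} = 2985984$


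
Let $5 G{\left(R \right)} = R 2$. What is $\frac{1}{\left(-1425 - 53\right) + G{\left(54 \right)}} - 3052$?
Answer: $- \frac{22224669}{7282} \approx -3052.0$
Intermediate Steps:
$G{\left(R \right)} = \frac{2 R}{5}$ ($G{\left(R \right)} = \frac{R 2}{5} = \frac{2 R}{5}$)
$\frac{1}{\left(-1425 - 53\right) + G{\left(54 \right)}} - 3052 = \frac{1}{\left(-1425 - 53\right) + \frac{2}{5} \cdot 54} - 3052 = \frac{1}{\left(-1425 - 53\right) + \frac{108}{5}} - 3052 = \frac{1}{-1478 + \frac{108}{5}} - 3052 = \frac{1}{- \frac{7282}{5}} - 3052 = - \frac{5}{7282} - 3052 = - \frac{22224669}{7282}$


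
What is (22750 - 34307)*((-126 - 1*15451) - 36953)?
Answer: 607089210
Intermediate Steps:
(22750 - 34307)*((-126 - 1*15451) - 36953) = -11557*((-126 - 15451) - 36953) = -11557*(-15577 - 36953) = -11557*(-52530) = 607089210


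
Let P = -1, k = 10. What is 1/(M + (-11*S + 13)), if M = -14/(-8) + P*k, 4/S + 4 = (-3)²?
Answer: -20/81 ≈ -0.24691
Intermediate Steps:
S = ⅘ (S = 4/(-4 + (-3)²) = 4/(-4 + 9) = 4/5 = 4*(⅕) = ⅘ ≈ 0.80000)
M = -33/4 (M = -14/(-8) - 1*10 = -14*(-⅛) - 10 = 7/4 - 10 = -33/4 ≈ -8.2500)
1/(M + (-11*S + 13)) = 1/(-33/4 + (-11*⅘ + 13)) = 1/(-33/4 + (-44/5 + 13)) = 1/(-33/4 + 21/5) = 1/(-81/20) = -20/81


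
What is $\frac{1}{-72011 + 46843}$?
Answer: $- \frac{1}{25168} \approx -3.9733 \cdot 10^{-5}$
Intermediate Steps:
$\frac{1}{-72011 + 46843} = \frac{1}{-25168} = - \frac{1}{25168}$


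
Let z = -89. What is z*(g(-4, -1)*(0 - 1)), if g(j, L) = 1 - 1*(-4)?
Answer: 445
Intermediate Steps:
g(j, L) = 5 (g(j, L) = 1 + 4 = 5)
z*(g(-4, -1)*(0 - 1)) = -445*(0 - 1) = -445*(-1) = -89*(-5) = 445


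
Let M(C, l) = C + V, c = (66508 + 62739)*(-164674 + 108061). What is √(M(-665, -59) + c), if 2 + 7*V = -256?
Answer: I*√358535994530/7 ≈ 85540.0*I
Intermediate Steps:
V = -258/7 (V = -2/7 + (⅐)*(-256) = -2/7 - 256/7 = -258/7 ≈ -36.857)
c = -7317060411 (c = 129247*(-56613) = -7317060411)
M(C, l) = -258/7 + C (M(C, l) = C - 258/7 = -258/7 + C)
√(M(-665, -59) + c) = √((-258/7 - 665) - 7317060411) = √(-4913/7 - 7317060411) = √(-51219427790/7) = I*√358535994530/7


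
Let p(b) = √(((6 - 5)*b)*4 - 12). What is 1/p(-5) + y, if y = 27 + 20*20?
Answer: 427 - I*√2/8 ≈ 427.0 - 0.17678*I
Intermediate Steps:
p(b) = √(-12 + 4*b) (p(b) = √((1*b)*4 - 12) = √(b*4 - 12) = √(4*b - 12) = √(-12 + 4*b))
y = 427 (y = 27 + 400 = 427)
1/p(-5) + y = 1/(2*√(-3 - 5)) + 427 = 1/(2*√(-8)) + 427 = 1/(2*(2*I*√2)) + 427 = 1/(4*I*√2) + 427 = -I*√2/8 + 427 = 427 - I*√2/8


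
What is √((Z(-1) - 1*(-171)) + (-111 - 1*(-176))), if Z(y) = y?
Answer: √235 ≈ 15.330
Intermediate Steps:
√((Z(-1) - 1*(-171)) + (-111 - 1*(-176))) = √((-1 - 1*(-171)) + (-111 - 1*(-176))) = √((-1 + 171) + (-111 + 176)) = √(170 + 65) = √235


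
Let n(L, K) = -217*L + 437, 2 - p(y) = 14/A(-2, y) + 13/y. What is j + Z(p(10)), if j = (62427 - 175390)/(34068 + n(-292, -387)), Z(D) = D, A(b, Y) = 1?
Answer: -14146207/978690 ≈ -14.454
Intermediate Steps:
p(y) = -12 - 13/y (p(y) = 2 - (14/1 + 13/y) = 2 - (14*1 + 13/y) = 2 - (14 + 13/y) = 2 + (-14 - 13/y) = -12 - 13/y)
n(L, K) = 437 - 217*L
j = -112963/97869 (j = (62427 - 175390)/(34068 + (437 - 217*(-292))) = -112963/(34068 + (437 + 63364)) = -112963/(34068 + 63801) = -112963/97869 ≈ -1.1542)
j + Z(p(10)) = -112963/97869 + (-12 - 13/10) = -112963/97869 - 133/10 = -14146207/978690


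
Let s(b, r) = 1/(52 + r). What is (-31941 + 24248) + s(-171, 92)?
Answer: -1107791/144 ≈ -7693.0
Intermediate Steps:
(-31941 + 24248) + s(-171, 92) = (-31941 + 24248) + 1/(52 + 92) = -7693 + 1/144 = -1107791/144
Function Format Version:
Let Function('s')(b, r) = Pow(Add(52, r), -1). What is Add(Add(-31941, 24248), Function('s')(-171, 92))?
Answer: Rational(-1107791, 144) ≈ -7693.0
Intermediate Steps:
Add(Add(-31941, 24248), Function('s')(-171, 92)) = Add(Add(-31941, 24248), Pow(Add(52, 92), -1)) = Add(-7693, Pow(144, -1)) = Add(-7693, Rational(1, 144)) = Rational(-1107791, 144)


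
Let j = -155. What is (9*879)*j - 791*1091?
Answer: -2089186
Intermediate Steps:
(9*879)*j - 791*1091 = (9*879)*(-155) - 791*1091 = 7911*(-155) - 862981 = -1226205 - 862981 = -2089186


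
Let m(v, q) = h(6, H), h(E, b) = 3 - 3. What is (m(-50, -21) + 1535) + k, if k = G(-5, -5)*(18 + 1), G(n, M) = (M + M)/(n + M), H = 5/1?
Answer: 1554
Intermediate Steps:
H = 5 (H = 5*1 = 5)
h(E, b) = 0
m(v, q) = 0
G(n, M) = 2*M/(M + n) (G(n, M) = (2*M)/(M + n) = 2*M/(M + n))
k = 19 (k = (2*(-5)/(-5 - 5))*(18 + 1) = (2*(-5)/(-10))*19 = (2*(-5)*(-⅒))*19 = 1*19 = 19)
(m(-50, -21) + 1535) + k = (0 + 1535) + 19 = 1535 + 19 = 1554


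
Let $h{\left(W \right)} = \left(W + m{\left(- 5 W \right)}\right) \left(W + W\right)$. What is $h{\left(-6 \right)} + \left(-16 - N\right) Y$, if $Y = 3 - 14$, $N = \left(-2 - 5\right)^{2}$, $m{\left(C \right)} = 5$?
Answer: $727$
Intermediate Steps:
$h{\left(W \right)} = 2 W \left(5 + W\right)$ ($h{\left(W \right)} = \left(W + 5\right) \left(W + W\right) = \left(5 + W\right) 2 W = 2 W \left(5 + W\right)$)
$N = 49$ ($N = \left(-7\right)^{2} = 49$)
$Y = -11$
$h{\left(-6 \right)} + \left(-16 - N\right) Y = 2 \left(-6\right) \left(5 - 6\right) + \left(-16 - 49\right) \left(-11\right) = 2 \left(-6\right) \left(-1\right) + \left(-16 - 49\right) \left(-11\right) = 12 - -715 = 12 + 715 = 727$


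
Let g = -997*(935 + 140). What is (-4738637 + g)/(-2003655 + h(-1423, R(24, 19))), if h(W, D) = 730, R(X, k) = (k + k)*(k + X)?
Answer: 5810412/2002925 ≈ 2.9010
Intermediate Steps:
R(X, k) = 2*k*(X + k) (R(X, k) = (2*k)*(X + k) = 2*k*(X + k))
g = -1071775 (g = -997*1075 = -1071775)
(-4738637 + g)/(-2003655 + h(-1423, R(24, 19))) = (-4738637 - 1071775)/(-2003655 + 730) = -5810412/(-2002925) = -5810412*(-1/2002925) = 5810412/2002925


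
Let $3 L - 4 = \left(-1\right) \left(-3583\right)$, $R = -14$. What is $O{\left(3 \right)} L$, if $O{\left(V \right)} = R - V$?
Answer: $- \frac{60979}{3} \approx -20326.0$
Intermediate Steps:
$O{\left(V \right)} = -14 - V$
$L = \frac{3587}{3}$ ($L = \frac{4}{3} + \frac{\left(-1\right) \left(-3583\right)}{3} = \frac{4}{3} + \frac{1}{3} \cdot 3583 = \frac{4}{3} + \frac{3583}{3} = \frac{3587}{3} \approx 1195.7$)
$O{\left(3 \right)} L = \left(-14 - 3\right) \frac{3587}{3} = \left(-17\right) \frac{3587}{3} = - \frac{60979}{3}$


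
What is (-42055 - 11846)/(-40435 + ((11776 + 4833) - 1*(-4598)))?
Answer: 53901/19228 ≈ 2.8033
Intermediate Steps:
(-42055 - 11846)/(-40435 + ((11776 + 4833) - 1*(-4598))) = -53901/(-40435 + (16609 + 4598)) = -53901/(-40435 + 21207) = -53901/(-19228) = -53901*(-1/19228) = 53901/19228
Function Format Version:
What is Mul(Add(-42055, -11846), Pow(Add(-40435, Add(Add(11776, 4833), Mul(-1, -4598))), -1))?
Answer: Rational(53901, 19228) ≈ 2.8033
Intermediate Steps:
Mul(Add(-42055, -11846), Pow(Add(-40435, Add(Add(11776, 4833), Mul(-1, -4598))), -1)) = Mul(-53901, Pow(Add(-40435, Add(16609, 4598)), -1)) = Mul(-53901, Pow(Add(-40435, 21207), -1)) = Mul(-53901, Pow(-19228, -1)) = Mul(-53901, Rational(-1, 19228)) = Rational(53901, 19228)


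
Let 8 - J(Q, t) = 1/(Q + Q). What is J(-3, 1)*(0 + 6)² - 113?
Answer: 181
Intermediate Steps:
J(Q, t) = 8 - 1/(2*Q) (J(Q, t) = 8 - 1/(Q + Q) = 8 - 1/(2*Q))
J(-3, 1)*(0 + 6)² - 113 = (8 - ½/(-3))*(0 + 6)² - 113 = (8 - ½*(-⅓))*6² - 113 = (8 + ⅙)*36 - 113 = (49/6)*36 - 113 = 294 - 113 = 181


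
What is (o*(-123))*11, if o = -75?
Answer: 101475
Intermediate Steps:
(o*(-123))*11 = -75*(-123)*11 = 9225*11 = 101475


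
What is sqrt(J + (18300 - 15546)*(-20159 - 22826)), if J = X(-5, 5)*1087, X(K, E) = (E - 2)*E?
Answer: I*sqrt(118364385) ≈ 10880.0*I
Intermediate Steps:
X(K, E) = E*(-2 + E) (X(K, E) = (-2 + E)*E = E*(-2 + E))
J = 16305 (J = (5*(-2 + 5))*1087 = (5*3)*1087 = 15*1087 = 16305)
sqrt(J + (18300 - 15546)*(-20159 - 22826)) = sqrt(16305 + (18300 - 15546)*(-20159 - 22826)) = sqrt(16305 + 2754*(-42985)) = sqrt(16305 - 118380690) = sqrt(-118364385) = I*sqrt(118364385)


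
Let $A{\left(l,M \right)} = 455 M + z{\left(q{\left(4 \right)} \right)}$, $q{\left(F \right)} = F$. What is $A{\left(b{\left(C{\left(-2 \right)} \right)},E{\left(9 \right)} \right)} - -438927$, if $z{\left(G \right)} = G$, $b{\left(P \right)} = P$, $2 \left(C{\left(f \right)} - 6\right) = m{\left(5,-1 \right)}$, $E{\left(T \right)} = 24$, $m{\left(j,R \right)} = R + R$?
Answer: $449851$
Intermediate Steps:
$m{\left(j,R \right)} = 2 R$
$C{\left(f \right)} = 5$ ($C{\left(f \right)} = 6 + \frac{2 \left(-1\right)}{2} = 6 + \frac{1}{2} \left(-2\right) = 6 - 1 = 5$)
$A{\left(l,M \right)} = 4 + 455 M$ ($A{\left(l,M \right)} = 455 M + 4 = 4 + 455 M$)
$A{\left(b{\left(C{\left(-2 \right)} \right)},E{\left(9 \right)} \right)} - -438927 = \left(4 + 455 \cdot 24\right) - -438927 = \left(4 + 10920\right) + 438927 = 10924 + 438927 = 449851$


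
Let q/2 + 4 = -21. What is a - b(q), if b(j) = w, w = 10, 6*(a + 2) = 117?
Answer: 15/2 ≈ 7.5000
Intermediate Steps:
a = 35/2 (a = -2 + (1/6)*117 = -2 + 39/2 = 35/2 ≈ 17.500)
q = -50 (q = -8 + 2*(-21) = -8 - 42 = -50)
b(j) = 10
a - b(q) = 35/2 - 1*10 = 35/2 - 10 = 15/2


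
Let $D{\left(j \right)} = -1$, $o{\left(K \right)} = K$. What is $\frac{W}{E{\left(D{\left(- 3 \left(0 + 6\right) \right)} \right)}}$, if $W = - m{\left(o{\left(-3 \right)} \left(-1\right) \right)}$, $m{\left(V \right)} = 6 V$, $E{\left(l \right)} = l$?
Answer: $18$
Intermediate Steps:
$W = -18$ ($W = - 6 \left(\left(-3\right) \left(-1\right)\right) = - 6 \cdot 3 = \left(-1\right) 18 = -18$)
$\frac{W}{E{\left(D{\left(- 3 \left(0 + 6\right) \right)} \right)}} = - \frac{18}{-1} = \left(-18\right) \left(-1\right) = 18$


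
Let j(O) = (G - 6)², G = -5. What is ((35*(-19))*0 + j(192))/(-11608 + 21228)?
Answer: 121/9620 ≈ 0.012578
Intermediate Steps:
j(O) = 121 (j(O) = (-5 - 6)² = (-11)² = 121)
((35*(-19))*0 + j(192))/(-11608 + 21228) = ((35*(-19))*0 + 121)/(-11608 + 21228) = (-665*0 + 121)/9620 = (0 + 121)*(1/9620) = 121*(1/9620) = 121/9620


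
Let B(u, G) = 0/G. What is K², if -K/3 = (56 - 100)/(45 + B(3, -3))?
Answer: 1936/225 ≈ 8.6044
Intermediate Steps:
B(u, G) = 0
K = 44/15 (K = -3*(56 - 100)/(45 + 0) = -(-132)/45 = -3*(-44/45) = 44/15 ≈ 2.9333)
K² = (44/15)² = 1936/225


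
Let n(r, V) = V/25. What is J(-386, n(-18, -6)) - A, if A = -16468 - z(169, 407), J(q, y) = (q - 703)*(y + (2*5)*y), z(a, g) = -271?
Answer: 476799/25 ≈ 19072.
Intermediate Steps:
n(r, V) = V/25 (n(r, V) = V*(1/25) = V/25)
J(q, y) = 11*y*(-703 + q) (J(q, y) = (-703 + q)*(y + 10*y) = (-703 + q)*(11*y) = 11*y*(-703 + q))
A = -16197 (A = -16468 - 1*(-271) = -16468 + 271 = -16197)
J(-386, n(-18, -6)) - A = 11*((1/25)*(-6))*(-703 - 386) - 1*(-16197) = 11*(-6/25)*(-1089) + 16197 = 71874/25 + 16197 = 476799/25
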